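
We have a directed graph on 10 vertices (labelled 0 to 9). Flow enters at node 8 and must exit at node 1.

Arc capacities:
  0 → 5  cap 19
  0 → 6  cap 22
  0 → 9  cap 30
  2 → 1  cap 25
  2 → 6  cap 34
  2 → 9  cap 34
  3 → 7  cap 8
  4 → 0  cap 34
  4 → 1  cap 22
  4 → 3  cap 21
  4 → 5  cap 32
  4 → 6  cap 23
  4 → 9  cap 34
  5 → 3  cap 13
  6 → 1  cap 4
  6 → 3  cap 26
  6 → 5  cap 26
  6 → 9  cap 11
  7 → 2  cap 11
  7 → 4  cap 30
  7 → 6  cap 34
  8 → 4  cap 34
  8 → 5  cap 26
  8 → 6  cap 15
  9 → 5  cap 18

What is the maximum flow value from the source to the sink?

augment #1: 8→4→1 bottleneck 22, total now 22
augment #2: 8→6→1 bottleneck 4, total now 26
augment #3: 8→4→3→7→2→1 bottleneck 8, total now 34

Maximum flow value: 34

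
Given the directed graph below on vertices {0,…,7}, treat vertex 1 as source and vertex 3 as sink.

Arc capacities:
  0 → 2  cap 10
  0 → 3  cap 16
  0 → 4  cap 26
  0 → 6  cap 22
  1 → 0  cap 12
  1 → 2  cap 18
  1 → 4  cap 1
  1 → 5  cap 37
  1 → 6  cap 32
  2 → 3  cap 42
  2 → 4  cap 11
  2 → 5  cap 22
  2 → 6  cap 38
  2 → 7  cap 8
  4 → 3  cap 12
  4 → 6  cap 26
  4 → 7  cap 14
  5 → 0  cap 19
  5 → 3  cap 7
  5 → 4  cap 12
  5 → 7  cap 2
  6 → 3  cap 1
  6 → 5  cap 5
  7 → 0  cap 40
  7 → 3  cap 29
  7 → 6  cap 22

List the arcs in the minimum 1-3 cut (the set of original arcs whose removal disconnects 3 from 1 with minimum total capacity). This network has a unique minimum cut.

augment #1: 1→0→3 push 12
augment #2: 1→2→3 push 18
augment #3: 1→4→3 push 1
augment #4: 1→5→3 push 7
augment #5: 1→6→3 push 1
augment #6: 1→5→0→3 push 4
augment #7: 1→5→4→3 push 11
augment #8: 1→5→7→3 push 2
augment #9: 1→5→0→2→3 push 10
augment #10: 1→5→4→7→3 push 1
augment #11: 1→5→0→4→7→3 push 2
augment #12: 1→6→5→0→4→7→3 push 3
max flow = 72; residual-reachable set from 1 gives S-side
cut edges (S→T): {(1,0), (1,2), (1,4), (5,0), (5,3), (5,4), (5,7), (6,3)} total cap 72

Min-cut arcs: {(1,0), (1,2), (1,4), (5,0), (5,3), (5,4), (5,7), (6,3)} (total capacity 72)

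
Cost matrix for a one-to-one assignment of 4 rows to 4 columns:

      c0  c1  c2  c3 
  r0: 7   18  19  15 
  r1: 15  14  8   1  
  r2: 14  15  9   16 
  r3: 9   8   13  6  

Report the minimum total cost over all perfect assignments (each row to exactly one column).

Minimum assignment cost: 25

optimal assignment: row0→col0 (cost 7), row1→col3 (cost 1), row2→col2 (cost 9), row3→col1 (cost 8)
total = 7 + 1 + 9 + 8 = 25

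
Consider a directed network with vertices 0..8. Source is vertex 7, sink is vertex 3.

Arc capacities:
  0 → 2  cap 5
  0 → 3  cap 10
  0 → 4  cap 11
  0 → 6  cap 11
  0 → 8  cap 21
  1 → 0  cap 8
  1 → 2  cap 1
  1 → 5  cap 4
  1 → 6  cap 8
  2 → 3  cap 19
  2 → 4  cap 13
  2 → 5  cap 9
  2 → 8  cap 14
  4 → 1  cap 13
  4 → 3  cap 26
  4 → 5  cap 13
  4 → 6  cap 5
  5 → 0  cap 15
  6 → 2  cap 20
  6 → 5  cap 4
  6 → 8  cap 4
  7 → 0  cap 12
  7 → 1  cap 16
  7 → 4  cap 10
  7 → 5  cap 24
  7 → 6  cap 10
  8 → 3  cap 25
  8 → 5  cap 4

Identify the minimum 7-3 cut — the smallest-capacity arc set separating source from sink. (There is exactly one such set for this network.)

augment #1: 7→0→3 push 10
augment #2: 7→4→3 push 10
augment #3: 7→0→2→3 push 2
augment #4: 7→1→2→3 push 1
augment #5: 7→6→2→3 push 10
augment #6: 7→1→0→2→3 push 3
augment #7: 7→1→0→4→3 push 5
augment #8: 7→1→6→2→3 push 3
augment #9: 7→1→6→8→3 push 4
augment #10: 7→5→0→4→3 push 6
augment #11: 7→5→0→8→3 push 9
max flow = 63; residual-reachable set from 7 gives S-side
cut edges (S→T): {(5,0), (7,0), (7,1), (7,4), (7,6)} total cap 63

Min-cut arcs: {(5,0), (7,0), (7,1), (7,4), (7,6)} (total capacity 63)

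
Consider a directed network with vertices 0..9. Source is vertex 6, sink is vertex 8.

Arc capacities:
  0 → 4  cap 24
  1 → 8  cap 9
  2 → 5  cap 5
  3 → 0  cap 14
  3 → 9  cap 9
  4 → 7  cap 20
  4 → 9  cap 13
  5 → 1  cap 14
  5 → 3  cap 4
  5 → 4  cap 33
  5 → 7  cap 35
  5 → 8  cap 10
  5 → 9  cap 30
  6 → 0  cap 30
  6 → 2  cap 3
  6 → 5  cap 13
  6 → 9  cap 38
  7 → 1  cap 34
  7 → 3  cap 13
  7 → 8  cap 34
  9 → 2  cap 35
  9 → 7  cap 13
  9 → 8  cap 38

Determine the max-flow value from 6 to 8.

augment #1: 6→5→8 bottleneck 10, total now 10
augment #2: 6→9→8 bottleneck 38, total now 48
augment #3: 6→5→1→8 bottleneck 3, total now 51
augment #4: 6→0→4→7→8 bottleneck 20, total now 71
augment #5: 6→2→5→1→8 bottleneck 3, total now 74
augment #6: 6→0→4→9→7→8 bottleneck 4, total now 78

Maximum flow value: 78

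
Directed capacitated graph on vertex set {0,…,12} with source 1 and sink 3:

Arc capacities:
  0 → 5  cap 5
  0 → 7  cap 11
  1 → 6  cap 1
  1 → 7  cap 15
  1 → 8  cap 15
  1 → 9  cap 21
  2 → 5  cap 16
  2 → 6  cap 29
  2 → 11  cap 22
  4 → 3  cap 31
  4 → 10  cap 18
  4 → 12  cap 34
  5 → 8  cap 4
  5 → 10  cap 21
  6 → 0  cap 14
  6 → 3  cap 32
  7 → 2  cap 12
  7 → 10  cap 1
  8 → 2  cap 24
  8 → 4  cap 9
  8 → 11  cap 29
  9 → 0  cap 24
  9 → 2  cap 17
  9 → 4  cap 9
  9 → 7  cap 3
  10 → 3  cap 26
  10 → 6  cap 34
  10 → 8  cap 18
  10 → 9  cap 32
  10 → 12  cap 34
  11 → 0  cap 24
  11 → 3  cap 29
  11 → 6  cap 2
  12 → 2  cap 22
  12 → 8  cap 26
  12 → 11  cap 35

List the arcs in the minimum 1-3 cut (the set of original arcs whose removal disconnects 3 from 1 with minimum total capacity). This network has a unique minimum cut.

Min-cut arcs: {(1,6), (1,8), (1,9), (7,2), (7,10)} (total capacity 50)

augment #1: 1→6→3 push 1
augment #2: 1→7→10→3 push 1
augment #3: 1→8→4→3 push 9
augment #4: 1→8→11→3 push 6
augment #5: 1→9→4→3 push 9
augment #6: 1→7→2→6→3 push 12
augment #7: 1→9→2→6→3 push 12
max flow = 50; residual-reachable set from 1 gives S-side
cut edges (S→T): {(1,6), (1,8), (1,9), (7,2), (7,10)} total cap 50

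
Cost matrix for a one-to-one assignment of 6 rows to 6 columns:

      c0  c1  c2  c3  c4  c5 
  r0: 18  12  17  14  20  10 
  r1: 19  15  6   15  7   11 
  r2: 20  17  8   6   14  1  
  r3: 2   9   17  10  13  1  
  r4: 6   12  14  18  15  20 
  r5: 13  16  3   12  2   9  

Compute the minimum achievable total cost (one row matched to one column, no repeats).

Minimum assignment cost: 33

optimal assignment: row0→col1 (cost 12), row1→col2 (cost 6), row2→col3 (cost 6), row3→col5 (cost 1), row4→col0 (cost 6), row5→col4 (cost 2)
total = 12 + 6 + 6 + 1 + 6 + 2 = 33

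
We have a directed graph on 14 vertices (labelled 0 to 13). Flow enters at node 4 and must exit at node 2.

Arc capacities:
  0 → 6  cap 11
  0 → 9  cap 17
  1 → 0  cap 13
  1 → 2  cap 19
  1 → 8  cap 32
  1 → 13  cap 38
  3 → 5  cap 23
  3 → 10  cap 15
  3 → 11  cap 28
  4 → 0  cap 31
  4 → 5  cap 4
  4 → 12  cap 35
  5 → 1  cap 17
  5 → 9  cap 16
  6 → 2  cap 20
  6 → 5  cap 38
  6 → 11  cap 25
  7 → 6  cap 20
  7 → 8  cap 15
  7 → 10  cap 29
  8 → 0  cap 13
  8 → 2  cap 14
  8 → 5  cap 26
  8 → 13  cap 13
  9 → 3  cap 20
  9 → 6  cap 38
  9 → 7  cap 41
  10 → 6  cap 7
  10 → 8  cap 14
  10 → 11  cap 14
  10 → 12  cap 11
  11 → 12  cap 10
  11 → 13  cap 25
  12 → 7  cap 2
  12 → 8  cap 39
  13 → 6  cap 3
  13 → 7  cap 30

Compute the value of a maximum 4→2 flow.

Maximum flow value: 51

augment #1: 4→0→6→2 bottleneck 11, total now 11
augment #2: 4→5→1→2 bottleneck 4, total now 15
augment #3: 4→12→8→2 bottleneck 14, total now 29
augment #4: 4→0→9→6→2 bottleneck 9, total now 38
augment #5: 4→12→8→5→1→2 bottleneck 13, total now 51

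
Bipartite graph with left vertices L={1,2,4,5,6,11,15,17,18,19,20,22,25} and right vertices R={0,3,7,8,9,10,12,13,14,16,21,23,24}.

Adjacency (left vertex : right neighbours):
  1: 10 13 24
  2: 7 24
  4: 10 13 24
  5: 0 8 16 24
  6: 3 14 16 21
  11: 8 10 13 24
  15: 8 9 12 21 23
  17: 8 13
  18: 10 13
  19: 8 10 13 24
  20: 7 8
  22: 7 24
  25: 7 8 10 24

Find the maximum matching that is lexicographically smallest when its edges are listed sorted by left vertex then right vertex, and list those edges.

|M| = 8 (so the lex-smallest maximum matching has 8 edges)
process left vertices in ascending order; for each, take the smallest-labelled available neighbour that still permits 8 edges overall, or leave it unmatched if none does
lex-smallest matching: {1-10, 2-7, 4-13, 5-0, 6-3, 11-8, 15-9, 19-24}

Lex-smallest maximum matching: {(1,10), (2,7), (4,13), (5,0), (6,3), (11,8), (15,9), (19,24)}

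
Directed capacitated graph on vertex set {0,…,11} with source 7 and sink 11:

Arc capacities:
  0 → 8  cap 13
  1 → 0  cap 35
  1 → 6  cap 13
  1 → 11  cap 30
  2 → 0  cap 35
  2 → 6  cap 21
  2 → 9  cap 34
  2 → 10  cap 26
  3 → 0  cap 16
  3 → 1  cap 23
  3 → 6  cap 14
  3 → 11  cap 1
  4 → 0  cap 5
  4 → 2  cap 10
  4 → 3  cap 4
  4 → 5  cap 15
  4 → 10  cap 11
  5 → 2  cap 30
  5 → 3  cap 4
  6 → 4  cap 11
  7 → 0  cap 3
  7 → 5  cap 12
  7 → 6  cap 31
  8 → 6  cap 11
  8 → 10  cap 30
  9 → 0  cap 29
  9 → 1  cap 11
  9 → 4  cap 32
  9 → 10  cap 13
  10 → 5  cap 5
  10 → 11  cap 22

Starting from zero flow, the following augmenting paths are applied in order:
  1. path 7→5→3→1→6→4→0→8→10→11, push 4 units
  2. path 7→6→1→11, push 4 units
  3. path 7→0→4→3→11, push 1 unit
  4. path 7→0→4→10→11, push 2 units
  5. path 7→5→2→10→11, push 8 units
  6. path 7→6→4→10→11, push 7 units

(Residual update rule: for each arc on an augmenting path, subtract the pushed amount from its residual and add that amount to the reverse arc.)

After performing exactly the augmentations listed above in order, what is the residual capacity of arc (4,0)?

Residual capacity of (4,0): 4

after path 1 (7→5→3→1→6→4→0→8→10→11, push 4): res(4,0)=1
after path 2 (7→6→1→11, push 4): res(4,0)=1
after path 3 (7→0→4→3→11, push 1): res(4,0)=2
after path 4 (7→0→4→10→11, push 2): res(4,0)=4
after path 5 (7→5→2→10→11, push 8): res(4,0)=4
after path 6 (7→6→4→10→11, push 7): res(4,0)=4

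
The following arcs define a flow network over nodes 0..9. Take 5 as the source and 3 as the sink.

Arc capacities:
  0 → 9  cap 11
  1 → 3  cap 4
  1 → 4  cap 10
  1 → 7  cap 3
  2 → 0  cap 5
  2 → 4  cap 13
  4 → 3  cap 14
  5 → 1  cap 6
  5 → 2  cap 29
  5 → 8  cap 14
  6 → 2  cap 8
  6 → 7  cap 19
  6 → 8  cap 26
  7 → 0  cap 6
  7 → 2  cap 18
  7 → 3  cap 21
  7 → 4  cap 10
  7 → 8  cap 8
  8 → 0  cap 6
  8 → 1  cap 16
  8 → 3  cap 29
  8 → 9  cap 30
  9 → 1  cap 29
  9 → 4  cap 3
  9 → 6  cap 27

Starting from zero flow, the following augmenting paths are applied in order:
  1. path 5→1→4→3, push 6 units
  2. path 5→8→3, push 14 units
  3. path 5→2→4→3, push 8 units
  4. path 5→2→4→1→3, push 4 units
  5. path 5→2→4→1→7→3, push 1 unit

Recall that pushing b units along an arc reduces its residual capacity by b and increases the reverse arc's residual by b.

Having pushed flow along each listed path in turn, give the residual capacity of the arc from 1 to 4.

after path 1 (5→1→4→3, push 6): res(1,4)=4
after path 2 (5→8→3, push 14): res(1,4)=4
after path 3 (5→2→4→3, push 8): res(1,4)=4
after path 4 (5→2→4→1→3, push 4): res(1,4)=8
after path 5 (5→2→4→1→7→3, push 1): res(1,4)=9

Residual capacity of (1,4): 9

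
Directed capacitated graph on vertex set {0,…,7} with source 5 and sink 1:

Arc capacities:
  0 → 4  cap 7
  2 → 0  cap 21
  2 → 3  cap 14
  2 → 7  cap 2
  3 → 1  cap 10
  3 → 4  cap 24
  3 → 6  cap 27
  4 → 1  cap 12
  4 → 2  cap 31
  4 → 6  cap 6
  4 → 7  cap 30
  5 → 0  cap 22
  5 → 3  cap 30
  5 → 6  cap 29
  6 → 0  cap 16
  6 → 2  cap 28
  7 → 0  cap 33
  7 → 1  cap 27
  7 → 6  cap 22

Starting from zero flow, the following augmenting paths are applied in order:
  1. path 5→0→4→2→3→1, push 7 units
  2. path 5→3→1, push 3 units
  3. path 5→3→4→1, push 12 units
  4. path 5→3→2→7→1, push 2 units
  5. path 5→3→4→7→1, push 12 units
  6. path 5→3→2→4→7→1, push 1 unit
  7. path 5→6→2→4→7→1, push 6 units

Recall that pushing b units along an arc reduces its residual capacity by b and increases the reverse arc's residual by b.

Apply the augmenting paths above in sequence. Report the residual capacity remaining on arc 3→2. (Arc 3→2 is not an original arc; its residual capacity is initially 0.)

Residual capacity of (3,2): 4

after path 1 (5→0→4→2→3→1, push 7): res(3,2)=7
after path 2 (5→3→1, push 3): res(3,2)=7
after path 3 (5→3→4→1, push 12): res(3,2)=7
after path 4 (5→3→2→7→1, push 2): res(3,2)=5
after path 5 (5→3→4→7→1, push 12): res(3,2)=5
after path 6 (5→3→2→4→7→1, push 1): res(3,2)=4
after path 7 (5→6→2→4→7→1, push 6): res(3,2)=4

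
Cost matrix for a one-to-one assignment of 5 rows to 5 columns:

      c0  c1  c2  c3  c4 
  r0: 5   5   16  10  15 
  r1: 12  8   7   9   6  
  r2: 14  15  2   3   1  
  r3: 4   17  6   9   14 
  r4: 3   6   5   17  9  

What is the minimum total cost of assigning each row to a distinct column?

Minimum assignment cost: 23

one of 2 optimal assignments: row0→col1 (cost 5), row1→col4 (cost 6), row2→col3 (cost 3), row3→col0 (cost 4), row4→col2 (cost 5)
total = 5 + 6 + 3 + 4 + 5 = 23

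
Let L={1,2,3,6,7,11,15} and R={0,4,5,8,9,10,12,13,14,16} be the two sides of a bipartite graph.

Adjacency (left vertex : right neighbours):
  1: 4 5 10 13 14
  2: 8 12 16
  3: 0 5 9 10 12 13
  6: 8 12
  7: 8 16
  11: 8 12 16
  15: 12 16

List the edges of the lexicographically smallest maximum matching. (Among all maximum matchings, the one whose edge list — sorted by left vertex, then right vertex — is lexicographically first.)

|M| = 5 (so the lex-smallest maximum matching has 5 edges)
process left vertices in ascending order; for each, take the smallest-labelled available neighbour that still permits 5 edges overall, or leave it unmatched if none does
lex-smallest matching: {1-4, 2-8, 3-0, 6-12, 7-16}

Lex-smallest maximum matching: {(1,4), (2,8), (3,0), (6,12), (7,16)}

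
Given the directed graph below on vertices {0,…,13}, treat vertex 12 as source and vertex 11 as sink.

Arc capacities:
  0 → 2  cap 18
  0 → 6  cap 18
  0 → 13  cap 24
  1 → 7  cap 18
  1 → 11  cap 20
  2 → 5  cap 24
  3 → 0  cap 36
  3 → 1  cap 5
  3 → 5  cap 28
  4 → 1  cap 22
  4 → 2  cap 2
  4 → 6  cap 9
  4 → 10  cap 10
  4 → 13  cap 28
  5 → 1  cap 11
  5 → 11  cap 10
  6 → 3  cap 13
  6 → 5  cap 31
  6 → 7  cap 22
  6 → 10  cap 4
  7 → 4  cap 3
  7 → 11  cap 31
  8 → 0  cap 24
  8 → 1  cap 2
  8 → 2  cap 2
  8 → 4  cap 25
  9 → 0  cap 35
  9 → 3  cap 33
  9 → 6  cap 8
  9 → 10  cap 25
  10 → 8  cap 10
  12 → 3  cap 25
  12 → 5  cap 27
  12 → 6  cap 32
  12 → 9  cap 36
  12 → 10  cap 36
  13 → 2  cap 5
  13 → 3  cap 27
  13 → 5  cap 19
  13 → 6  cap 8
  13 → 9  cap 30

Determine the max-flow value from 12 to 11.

augment #1: 12→5→11 bottleneck 10, total now 10
augment #2: 12→3→1→11 bottleneck 5, total now 15
augment #3: 12→5→1→11 bottleneck 11, total now 26
augment #4: 12→6→7→11 bottleneck 22, total now 48
augment #5: 12→10→8→1→11 bottleneck 2, total now 50
augment #6: 12→10→8→4→1→11 bottleneck 2, total now 52
augment #7: 12→10→8→4→1→7→11 bottleneck 6, total now 58

Maximum flow value: 58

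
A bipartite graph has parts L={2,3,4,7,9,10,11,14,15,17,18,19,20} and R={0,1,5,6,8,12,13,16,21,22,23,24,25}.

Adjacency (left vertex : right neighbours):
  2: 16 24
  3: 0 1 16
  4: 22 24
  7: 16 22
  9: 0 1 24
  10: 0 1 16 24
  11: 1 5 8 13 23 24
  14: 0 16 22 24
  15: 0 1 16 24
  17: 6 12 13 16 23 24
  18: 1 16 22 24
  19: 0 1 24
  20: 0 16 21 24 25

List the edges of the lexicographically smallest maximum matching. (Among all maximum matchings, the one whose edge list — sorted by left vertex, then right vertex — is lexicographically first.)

Lex-smallest maximum matching: {(2,16), (3,0), (4,22), (9,1), (10,24), (11,5), (17,6), (20,21)}

|M| = 8 (so the lex-smallest maximum matching has 8 edges)
process left vertices in ascending order; for each, take the smallest-labelled available neighbour that still permits 8 edges overall, or leave it unmatched if none does
lex-smallest matching: {2-16, 3-0, 4-22, 9-1, 10-24, 11-5, 17-6, 20-21}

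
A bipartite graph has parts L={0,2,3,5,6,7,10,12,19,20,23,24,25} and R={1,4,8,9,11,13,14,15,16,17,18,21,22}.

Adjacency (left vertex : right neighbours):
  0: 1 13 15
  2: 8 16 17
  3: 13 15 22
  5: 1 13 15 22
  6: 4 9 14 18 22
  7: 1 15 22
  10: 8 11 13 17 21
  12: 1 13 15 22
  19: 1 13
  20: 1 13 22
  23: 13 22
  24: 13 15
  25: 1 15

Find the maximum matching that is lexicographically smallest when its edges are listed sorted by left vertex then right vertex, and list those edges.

Lex-smallest maximum matching: {(0,1), (2,8), (3,13), (5,15), (6,4), (7,22), (10,11)}

|M| = 7 (so the lex-smallest maximum matching has 7 edges)
process left vertices in ascending order; for each, take the smallest-labelled available neighbour that still permits 7 edges overall, or leave it unmatched if none does
lex-smallest matching: {0-1, 2-8, 3-13, 5-15, 6-4, 7-22, 10-11}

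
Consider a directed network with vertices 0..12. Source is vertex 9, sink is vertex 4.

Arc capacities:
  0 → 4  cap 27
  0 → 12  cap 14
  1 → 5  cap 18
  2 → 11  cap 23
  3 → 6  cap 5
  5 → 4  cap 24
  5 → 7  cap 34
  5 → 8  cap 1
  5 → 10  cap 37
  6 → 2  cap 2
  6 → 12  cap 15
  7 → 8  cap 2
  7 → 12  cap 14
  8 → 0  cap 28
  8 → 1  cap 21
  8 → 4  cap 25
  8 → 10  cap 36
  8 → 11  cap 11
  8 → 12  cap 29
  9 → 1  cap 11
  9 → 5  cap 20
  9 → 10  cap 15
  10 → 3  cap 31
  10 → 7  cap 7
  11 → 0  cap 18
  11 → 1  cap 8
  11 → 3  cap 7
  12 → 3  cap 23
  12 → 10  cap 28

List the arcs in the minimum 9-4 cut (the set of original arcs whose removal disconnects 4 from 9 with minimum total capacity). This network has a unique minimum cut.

Min-cut arcs: {(5,4), (5,8), (6,2), (7,8)} (total capacity 29)

augment #1: 9→5→4 push 20
augment #2: 9→1→5→4 push 4
augment #3: 9→1→5→8→4 push 1
augment #4: 9→10→7→8→4 push 2
augment #5: 9→10→3→6→2→11→0→4 push 2
max flow = 29; residual-reachable set from 9 gives S-side
cut edges (S→T): {(5,4), (5,8), (6,2), (7,8)} total cap 29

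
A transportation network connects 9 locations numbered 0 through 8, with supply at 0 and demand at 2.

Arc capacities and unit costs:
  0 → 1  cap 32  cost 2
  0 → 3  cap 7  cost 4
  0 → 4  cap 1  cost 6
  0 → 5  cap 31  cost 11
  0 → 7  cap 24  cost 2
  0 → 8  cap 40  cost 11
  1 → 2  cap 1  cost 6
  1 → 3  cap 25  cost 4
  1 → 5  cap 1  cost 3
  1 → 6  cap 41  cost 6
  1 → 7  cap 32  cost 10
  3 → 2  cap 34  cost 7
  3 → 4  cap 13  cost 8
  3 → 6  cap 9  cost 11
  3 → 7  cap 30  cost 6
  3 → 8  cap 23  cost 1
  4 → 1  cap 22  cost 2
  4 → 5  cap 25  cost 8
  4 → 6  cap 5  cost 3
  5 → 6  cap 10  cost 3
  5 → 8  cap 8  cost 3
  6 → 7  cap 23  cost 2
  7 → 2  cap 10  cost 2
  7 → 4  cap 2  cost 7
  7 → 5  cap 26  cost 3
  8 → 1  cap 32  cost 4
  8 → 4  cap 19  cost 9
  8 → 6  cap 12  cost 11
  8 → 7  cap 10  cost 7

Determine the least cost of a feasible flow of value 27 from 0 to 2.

Minimum cost for 27 units: 242

shortest-cost path #1: 0→7→2 push 10 @ unit cost 4 (adds 40)
shortest-cost path #2: 0→1→2 push 1 @ unit cost 8 (adds 8)
shortest-cost path #3: 0→3→2 push 7 @ unit cost 11 (adds 77)
shortest-cost path #4: 0→1→3→2 push 9 @ unit cost 13 (adds 117)
total cost = 242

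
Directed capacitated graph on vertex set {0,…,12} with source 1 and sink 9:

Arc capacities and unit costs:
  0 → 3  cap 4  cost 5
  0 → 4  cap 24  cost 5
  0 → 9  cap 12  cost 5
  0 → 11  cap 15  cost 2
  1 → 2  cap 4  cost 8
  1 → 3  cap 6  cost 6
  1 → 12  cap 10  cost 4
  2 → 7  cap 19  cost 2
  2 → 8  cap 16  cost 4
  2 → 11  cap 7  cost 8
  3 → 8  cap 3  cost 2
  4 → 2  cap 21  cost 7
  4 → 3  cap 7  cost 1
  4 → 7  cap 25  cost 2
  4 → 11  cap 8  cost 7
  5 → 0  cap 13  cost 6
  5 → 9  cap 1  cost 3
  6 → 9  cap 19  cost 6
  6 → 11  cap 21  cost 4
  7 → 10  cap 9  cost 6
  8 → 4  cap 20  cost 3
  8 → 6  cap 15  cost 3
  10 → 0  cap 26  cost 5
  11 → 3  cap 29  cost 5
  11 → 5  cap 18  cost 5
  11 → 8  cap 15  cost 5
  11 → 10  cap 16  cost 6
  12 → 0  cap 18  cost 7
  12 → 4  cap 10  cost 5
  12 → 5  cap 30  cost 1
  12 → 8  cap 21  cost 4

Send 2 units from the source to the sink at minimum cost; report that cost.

shortest-cost path #1: 1→12→5→9 push 1 @ unit cost 8 (adds 8)
shortest-cost path #2: 1→12→0→9 push 1 @ unit cost 16 (adds 16)
total cost = 24

Minimum cost for 2 units: 24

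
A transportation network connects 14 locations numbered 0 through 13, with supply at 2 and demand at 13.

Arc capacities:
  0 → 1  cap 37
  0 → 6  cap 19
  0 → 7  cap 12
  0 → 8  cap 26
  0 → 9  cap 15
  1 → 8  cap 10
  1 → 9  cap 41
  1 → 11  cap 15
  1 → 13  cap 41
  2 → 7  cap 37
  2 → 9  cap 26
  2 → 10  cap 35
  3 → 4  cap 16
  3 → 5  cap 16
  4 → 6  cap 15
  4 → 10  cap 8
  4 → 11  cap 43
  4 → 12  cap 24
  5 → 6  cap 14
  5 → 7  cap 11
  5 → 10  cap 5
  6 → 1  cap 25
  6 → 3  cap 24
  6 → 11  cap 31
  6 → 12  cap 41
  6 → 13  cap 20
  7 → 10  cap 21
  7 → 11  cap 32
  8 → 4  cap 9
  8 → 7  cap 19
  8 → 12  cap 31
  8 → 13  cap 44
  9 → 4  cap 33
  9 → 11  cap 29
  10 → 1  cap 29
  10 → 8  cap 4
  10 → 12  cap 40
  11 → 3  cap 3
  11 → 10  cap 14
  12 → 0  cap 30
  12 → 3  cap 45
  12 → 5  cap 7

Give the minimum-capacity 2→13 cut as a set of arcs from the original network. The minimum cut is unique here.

Min-cut arcs: {(4,6), (5,6), (10,1), (10,8), (12,0)} (total capacity 92)

augment #1: 2→10→1→13 push 29
augment #2: 2→10→8→13 push 4
augment #3: 2→9→4→6→13 push 15
augment #4: 2→10→12→0→1→13 push 2
augment #5: 2→7→10→12→0→1→13 push 10
augment #6: 2→7→10→12→0→6→13 push 5
augment #7: 2→7→10→12→0→8→13 push 6
augment #8: 2→9→4→12→0→8→13 push 7
augment #9: 2→7→11→3→5→6→0→8→13 push 3
augment #10: 2→9→4→12→5→6→0→8→13 push 2
augment #11: 2→9→4→12→5→6→1→8→13 push 2
augment #12: 2→7→11→10→12→5→6→1→8→13 push 3
augment #13: 2→7→11→10→12→3→5→6→1→8→13 push 4
max flow = 92; residual-reachable set from 2 gives S-side
cut edges (S→T): {(4,6), (5,6), (10,1), (10,8), (12,0)} total cap 92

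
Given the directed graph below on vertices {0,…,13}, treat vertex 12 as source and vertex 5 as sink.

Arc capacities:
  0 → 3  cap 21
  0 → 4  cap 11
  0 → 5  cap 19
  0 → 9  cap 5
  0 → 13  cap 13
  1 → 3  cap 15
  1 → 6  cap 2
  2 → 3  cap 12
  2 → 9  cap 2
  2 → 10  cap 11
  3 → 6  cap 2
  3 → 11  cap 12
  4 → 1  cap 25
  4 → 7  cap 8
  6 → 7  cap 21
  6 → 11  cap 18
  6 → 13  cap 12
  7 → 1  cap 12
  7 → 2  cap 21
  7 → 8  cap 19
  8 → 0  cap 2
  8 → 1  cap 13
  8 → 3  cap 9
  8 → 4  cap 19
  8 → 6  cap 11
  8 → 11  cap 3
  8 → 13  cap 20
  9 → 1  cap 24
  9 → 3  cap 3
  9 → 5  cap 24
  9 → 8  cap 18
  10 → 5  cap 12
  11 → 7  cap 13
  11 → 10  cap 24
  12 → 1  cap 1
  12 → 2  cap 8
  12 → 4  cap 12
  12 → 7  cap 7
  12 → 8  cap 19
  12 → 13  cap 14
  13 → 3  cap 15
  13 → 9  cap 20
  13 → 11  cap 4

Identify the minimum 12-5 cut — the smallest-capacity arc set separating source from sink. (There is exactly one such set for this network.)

augment #1: 12→2→9→5 push 2
augment #2: 12→2→10→5 push 6
augment #3: 12→8→0→5 push 2
augment #4: 12→13→9→5 push 14
augment #5: 12→7→2→10→5 push 5
augment #6: 12→8→11→10→5 push 1
augment #7: 12→8→13→9→5 push 6
max flow = 36; residual-reachable set from 12 gives S-side
cut edges (S→T): {(2,9), (8,0), (10,5), (13,9)} total cap 36

Min-cut arcs: {(2,9), (8,0), (10,5), (13,9)} (total capacity 36)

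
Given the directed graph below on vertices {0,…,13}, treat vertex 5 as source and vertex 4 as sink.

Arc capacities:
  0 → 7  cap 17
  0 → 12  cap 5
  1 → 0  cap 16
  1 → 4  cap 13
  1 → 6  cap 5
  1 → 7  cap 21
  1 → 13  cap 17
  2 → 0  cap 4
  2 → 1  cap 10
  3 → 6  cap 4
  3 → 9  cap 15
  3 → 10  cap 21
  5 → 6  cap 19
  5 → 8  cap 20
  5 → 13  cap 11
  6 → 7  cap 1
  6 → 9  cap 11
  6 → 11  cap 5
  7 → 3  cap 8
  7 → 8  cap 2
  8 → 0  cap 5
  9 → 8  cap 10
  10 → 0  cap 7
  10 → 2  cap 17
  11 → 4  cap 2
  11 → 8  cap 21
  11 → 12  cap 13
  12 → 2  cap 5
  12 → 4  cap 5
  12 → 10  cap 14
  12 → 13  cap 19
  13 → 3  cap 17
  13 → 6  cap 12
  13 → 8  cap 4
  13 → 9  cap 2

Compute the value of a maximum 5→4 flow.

Maximum flow value: 17

augment #1: 5→6→11→4 bottleneck 2, total now 2
augment #2: 5→6→11→12→4 bottleneck 3, total now 5
augment #3: 5→8→0→12→4 bottleneck 2, total now 7
augment #4: 5→8→0→12→2→1→4 bottleneck 3, total now 10
augment #5: 5→13→3→10→2→1→4 bottleneck 7, total now 17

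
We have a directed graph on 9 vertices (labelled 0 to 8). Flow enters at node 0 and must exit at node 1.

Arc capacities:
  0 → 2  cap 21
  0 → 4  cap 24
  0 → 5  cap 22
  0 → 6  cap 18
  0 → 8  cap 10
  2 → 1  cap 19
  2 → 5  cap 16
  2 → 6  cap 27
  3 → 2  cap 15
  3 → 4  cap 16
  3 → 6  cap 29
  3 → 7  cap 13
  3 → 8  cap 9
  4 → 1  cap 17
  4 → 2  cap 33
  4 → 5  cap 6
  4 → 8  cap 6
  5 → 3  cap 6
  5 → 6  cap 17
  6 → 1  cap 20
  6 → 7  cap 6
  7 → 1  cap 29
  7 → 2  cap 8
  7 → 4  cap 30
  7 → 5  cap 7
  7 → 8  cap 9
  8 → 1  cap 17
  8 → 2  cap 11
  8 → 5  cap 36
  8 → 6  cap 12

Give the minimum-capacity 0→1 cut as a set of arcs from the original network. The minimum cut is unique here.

Min-cut arcs: {(0,8), (2,1), (4,1), (4,8), (5,3), (6,1), (6,7)} (total capacity 84)

augment #1: 0→2→1 push 19
augment #2: 0→4→1 push 17
augment #3: 0→6→1 push 18
augment #4: 0→8→1 push 10
augment #5: 0→2→6→1 push 2
augment #6: 0→4→8→1 push 6
augment #7: 0→5→3→7→1 push 6
augment #8: 0→5→6→7→1 push 6
max flow = 84; residual-reachable set from 0 gives S-side
cut edges (S→T): {(0,8), (2,1), (4,1), (4,8), (5,3), (6,1), (6,7)} total cap 84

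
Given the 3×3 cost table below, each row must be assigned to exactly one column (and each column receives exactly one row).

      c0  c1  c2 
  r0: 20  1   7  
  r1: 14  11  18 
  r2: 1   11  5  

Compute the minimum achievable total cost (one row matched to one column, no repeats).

optimal assignment: row0→col2 (cost 7), row1→col1 (cost 11), row2→col0 (cost 1)
total = 7 + 11 + 1 = 19

Minimum assignment cost: 19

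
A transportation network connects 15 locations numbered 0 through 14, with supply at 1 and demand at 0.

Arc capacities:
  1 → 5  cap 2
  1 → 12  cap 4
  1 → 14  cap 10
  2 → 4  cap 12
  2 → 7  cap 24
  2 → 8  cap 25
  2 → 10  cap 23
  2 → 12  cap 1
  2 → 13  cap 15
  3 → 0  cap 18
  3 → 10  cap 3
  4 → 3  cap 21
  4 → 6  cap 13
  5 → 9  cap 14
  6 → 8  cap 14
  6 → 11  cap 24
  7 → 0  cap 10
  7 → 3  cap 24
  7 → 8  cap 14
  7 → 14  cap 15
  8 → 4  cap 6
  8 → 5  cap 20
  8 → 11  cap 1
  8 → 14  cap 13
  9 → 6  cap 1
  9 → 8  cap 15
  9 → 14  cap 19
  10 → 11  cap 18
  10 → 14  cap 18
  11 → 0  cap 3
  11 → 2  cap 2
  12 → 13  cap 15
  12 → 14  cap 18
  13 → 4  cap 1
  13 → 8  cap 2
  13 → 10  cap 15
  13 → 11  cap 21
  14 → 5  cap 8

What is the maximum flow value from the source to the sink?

augment #1: 1→12→13→11→0 bottleneck 3, total now 3
augment #2: 1→12→13→4→3→0 bottleneck 1, total now 4
augment #3: 1→5→9→8→4→3→0 bottleneck 2, total now 6
augment #4: 1→14→5→9→8→4→3→0 bottleneck 4, total now 10
augment #5: 1→14→5→9→6→11→2→7→0 bottleneck 1, total now 11
augment #6: 1→14→5→9→8→11→2→7→0 bottleneck 1, total now 12

Maximum flow value: 12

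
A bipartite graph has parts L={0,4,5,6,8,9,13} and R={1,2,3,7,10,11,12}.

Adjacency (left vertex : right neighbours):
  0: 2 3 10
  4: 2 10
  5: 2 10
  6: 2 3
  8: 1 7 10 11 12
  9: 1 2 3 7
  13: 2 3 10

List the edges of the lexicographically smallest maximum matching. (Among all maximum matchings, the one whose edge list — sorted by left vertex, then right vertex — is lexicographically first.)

|M| = 5 (so the lex-smallest maximum matching has 5 edges)
process left vertices in ascending order; for each, take the smallest-labelled available neighbour that still permits 5 edges overall, or leave it unmatched if none does
lex-smallest matching: {0-2, 4-10, 6-3, 8-1, 9-7}

Lex-smallest maximum matching: {(0,2), (4,10), (6,3), (8,1), (9,7)}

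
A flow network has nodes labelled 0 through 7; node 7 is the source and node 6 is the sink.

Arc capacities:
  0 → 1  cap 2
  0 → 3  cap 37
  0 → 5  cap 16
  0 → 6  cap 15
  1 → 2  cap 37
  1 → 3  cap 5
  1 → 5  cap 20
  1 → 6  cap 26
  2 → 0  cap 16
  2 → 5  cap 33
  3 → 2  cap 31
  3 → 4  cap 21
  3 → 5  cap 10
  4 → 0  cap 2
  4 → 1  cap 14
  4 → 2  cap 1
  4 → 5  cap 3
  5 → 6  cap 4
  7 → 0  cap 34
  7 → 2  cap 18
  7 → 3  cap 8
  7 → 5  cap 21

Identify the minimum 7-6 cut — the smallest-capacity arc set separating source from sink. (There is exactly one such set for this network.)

Min-cut arcs: {(0,1), (0,6), (4,1), (5,6)} (total capacity 35)

augment #1: 7→0→6 push 15
augment #2: 7→5→6 push 4
augment #3: 7→0→1→6 push 2
augment #4: 7→3→4→1→6 push 8
augment #5: 7→0→3→4→1→6 push 6
max flow = 35; residual-reachable set from 7 gives S-side
cut edges (S→T): {(0,1), (0,6), (4,1), (5,6)} total cap 35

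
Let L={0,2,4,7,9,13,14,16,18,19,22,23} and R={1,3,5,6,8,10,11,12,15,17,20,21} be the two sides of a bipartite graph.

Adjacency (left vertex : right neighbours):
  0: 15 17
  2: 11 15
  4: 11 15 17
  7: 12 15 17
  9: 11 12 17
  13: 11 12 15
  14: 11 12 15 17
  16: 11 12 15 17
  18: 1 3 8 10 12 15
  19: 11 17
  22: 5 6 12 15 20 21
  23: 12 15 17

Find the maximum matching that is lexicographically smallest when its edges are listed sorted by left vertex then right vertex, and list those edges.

Lex-smallest maximum matching: {(0,15), (2,11), (4,17), (7,12), (18,1), (22,5)}

|M| = 6 (so the lex-smallest maximum matching has 6 edges)
process left vertices in ascending order; for each, take the smallest-labelled available neighbour that still permits 6 edges overall, or leave it unmatched if none does
lex-smallest matching: {0-15, 2-11, 4-17, 7-12, 18-1, 22-5}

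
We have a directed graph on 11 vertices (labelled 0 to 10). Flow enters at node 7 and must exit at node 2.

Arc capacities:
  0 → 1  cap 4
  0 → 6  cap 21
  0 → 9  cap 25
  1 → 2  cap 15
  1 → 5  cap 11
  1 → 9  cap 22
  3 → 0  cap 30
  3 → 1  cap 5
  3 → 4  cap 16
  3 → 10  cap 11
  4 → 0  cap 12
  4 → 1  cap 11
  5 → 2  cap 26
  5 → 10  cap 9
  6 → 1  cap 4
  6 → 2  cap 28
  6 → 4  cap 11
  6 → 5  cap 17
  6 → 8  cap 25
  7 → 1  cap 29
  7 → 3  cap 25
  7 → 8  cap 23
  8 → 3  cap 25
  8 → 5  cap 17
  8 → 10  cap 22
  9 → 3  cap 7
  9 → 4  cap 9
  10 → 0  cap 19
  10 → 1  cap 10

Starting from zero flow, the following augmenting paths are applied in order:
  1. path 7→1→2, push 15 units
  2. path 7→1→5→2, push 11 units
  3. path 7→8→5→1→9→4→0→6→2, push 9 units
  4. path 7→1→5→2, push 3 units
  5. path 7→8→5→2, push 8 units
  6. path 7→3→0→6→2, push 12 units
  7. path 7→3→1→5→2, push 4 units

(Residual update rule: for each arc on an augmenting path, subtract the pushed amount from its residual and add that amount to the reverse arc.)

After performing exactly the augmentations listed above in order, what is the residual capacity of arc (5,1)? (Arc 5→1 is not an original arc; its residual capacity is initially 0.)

Residual capacity of (5,1): 9

after path 1 (7→1→2, push 15): res(5,1)=0
after path 2 (7→1→5→2, push 11): res(5,1)=11
after path 3 (7→8→5→1→9→4→0→6→2, push 9): res(5,1)=2
after path 4 (7→1→5→2, push 3): res(5,1)=5
after path 5 (7→8→5→2, push 8): res(5,1)=5
after path 6 (7→3→0→6→2, push 12): res(5,1)=5
after path 7 (7→3→1→5→2, push 4): res(5,1)=9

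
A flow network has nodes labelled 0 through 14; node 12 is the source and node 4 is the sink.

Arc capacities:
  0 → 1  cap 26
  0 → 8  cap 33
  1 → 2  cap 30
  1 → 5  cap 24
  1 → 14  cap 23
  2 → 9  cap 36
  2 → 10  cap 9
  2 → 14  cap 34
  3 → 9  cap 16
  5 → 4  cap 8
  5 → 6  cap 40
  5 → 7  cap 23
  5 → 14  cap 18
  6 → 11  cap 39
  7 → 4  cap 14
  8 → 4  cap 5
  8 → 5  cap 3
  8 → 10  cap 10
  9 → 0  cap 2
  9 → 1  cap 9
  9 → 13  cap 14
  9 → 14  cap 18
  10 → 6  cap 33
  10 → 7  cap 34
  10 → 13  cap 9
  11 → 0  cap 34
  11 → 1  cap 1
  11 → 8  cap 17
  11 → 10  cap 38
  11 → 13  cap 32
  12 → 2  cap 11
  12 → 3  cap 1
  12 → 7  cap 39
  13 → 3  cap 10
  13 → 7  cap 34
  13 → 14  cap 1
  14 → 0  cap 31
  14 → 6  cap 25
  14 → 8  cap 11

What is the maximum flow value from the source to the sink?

augment #1: 12→7→4 bottleneck 14, total now 14
augment #2: 12→2→14→8→4 bottleneck 5, total now 19
augment #3: 12→2→9→1→5→4 bottleneck 6, total now 25
augment #4: 12→3→9→1→5→4 bottleneck 1, total now 26

Maximum flow value: 26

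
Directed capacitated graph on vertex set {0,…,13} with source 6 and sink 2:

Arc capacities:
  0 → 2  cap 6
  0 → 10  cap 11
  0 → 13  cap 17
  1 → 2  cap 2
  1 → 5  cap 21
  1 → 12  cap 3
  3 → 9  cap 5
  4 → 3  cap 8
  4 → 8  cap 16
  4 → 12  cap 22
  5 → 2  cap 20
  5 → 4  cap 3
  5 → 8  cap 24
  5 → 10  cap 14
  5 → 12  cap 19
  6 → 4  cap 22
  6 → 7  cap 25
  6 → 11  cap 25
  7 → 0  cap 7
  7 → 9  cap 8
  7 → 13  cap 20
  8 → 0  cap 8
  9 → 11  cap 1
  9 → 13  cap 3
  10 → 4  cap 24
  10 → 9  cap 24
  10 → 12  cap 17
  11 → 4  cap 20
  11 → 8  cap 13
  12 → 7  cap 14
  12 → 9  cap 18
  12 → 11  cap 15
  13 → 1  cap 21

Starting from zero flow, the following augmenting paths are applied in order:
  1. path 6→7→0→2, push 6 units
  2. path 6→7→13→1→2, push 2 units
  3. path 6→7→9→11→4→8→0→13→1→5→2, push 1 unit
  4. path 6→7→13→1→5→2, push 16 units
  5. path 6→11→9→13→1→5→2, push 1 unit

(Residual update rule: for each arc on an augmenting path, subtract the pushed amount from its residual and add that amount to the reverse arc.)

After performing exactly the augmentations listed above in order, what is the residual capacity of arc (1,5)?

Residual capacity of (1,5): 3

after path 1 (6→7→0→2, push 6): res(1,5)=21
after path 2 (6→7→13→1→2, push 2): res(1,5)=21
after path 3 (6→7→9→11→4→8→0→13→1→5→2, push 1): res(1,5)=20
after path 4 (6→7→13→1→5→2, push 16): res(1,5)=4
after path 5 (6→11→9→13→1→5→2, push 1): res(1,5)=3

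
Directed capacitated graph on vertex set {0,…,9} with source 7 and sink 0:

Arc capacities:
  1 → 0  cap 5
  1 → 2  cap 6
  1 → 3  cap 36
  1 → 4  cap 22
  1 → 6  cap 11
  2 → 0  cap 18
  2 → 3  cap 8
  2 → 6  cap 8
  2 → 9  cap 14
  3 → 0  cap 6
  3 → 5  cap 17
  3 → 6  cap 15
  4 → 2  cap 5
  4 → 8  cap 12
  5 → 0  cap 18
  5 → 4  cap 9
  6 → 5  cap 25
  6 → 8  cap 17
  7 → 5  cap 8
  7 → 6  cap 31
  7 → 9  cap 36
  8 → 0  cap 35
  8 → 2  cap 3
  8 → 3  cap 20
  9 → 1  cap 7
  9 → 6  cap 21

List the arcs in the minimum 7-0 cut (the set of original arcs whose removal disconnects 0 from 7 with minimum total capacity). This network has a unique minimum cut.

Min-cut arcs: {(5,0), (5,4), (6,8), (9,1)} (total capacity 51)

augment #1: 7→5→0 push 8
augment #2: 7→6→5→0 push 10
augment #3: 7→6→8→0 push 17
augment #4: 7→9→1→0 push 5
augment #5: 7→9→1→2→0 push 2
augment #6: 7→6→5→4→2→0 push 4
augment #7: 7→9→6→5→4→2→0 push 1
augment #8: 7→9→6→5→4→8→0 push 4
max flow = 51; residual-reachable set from 7 gives S-side
cut edges (S→T): {(5,0), (5,4), (6,8), (9,1)} total cap 51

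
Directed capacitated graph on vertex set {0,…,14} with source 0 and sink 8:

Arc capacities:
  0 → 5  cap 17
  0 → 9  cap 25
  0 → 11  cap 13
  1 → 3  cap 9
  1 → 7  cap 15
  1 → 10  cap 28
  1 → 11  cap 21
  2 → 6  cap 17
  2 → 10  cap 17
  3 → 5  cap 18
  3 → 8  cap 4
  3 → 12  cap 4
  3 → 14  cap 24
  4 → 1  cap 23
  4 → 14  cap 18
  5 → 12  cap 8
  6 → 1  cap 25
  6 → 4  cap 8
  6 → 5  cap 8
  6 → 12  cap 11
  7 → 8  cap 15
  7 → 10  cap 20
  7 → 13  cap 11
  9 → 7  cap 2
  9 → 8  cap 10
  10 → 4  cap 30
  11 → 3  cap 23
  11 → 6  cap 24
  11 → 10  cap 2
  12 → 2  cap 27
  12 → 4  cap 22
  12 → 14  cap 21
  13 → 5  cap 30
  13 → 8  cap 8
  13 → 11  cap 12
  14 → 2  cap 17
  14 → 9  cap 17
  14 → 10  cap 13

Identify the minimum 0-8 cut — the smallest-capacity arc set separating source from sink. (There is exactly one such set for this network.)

Min-cut arcs: {(1,7), (3,8), (9,7), (9,8)} (total capacity 31)

augment #1: 0→9→8 push 10
augment #2: 0→9→7→8 push 2
augment #3: 0→11→3→8 push 4
augment #4: 0→11→6→1→7→8 push 9
augment #5: 0→5→12→4→1→7→8 push 4
augment #6: 0→5→12→4→1→7→13→8 push 2
max flow = 31; residual-reachable set from 0 gives S-side
cut edges (S→T): {(1,7), (3,8), (9,7), (9,8)} total cap 31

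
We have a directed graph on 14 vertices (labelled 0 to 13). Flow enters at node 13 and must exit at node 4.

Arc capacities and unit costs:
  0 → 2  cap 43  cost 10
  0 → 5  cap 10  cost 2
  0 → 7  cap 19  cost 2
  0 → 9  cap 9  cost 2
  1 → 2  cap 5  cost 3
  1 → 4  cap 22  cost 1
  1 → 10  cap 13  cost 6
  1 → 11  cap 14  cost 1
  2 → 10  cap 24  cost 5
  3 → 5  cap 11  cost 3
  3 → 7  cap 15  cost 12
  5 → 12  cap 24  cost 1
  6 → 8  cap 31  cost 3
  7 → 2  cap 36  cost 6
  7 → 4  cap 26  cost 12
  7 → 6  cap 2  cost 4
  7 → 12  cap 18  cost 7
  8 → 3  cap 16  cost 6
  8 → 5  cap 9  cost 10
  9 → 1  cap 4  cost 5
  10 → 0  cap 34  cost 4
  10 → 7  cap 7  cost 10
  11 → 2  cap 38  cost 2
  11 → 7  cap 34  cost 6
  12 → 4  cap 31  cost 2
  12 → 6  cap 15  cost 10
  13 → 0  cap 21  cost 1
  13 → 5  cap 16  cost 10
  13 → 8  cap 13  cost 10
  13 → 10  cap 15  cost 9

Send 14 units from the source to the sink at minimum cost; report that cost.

Minimum cost for 14 units: 96

shortest-cost path #1: 13→0→5→12→4 push 10 @ unit cost 6 (adds 60)
shortest-cost path #2: 13→0→9→1→4 push 4 @ unit cost 9 (adds 36)
total cost = 96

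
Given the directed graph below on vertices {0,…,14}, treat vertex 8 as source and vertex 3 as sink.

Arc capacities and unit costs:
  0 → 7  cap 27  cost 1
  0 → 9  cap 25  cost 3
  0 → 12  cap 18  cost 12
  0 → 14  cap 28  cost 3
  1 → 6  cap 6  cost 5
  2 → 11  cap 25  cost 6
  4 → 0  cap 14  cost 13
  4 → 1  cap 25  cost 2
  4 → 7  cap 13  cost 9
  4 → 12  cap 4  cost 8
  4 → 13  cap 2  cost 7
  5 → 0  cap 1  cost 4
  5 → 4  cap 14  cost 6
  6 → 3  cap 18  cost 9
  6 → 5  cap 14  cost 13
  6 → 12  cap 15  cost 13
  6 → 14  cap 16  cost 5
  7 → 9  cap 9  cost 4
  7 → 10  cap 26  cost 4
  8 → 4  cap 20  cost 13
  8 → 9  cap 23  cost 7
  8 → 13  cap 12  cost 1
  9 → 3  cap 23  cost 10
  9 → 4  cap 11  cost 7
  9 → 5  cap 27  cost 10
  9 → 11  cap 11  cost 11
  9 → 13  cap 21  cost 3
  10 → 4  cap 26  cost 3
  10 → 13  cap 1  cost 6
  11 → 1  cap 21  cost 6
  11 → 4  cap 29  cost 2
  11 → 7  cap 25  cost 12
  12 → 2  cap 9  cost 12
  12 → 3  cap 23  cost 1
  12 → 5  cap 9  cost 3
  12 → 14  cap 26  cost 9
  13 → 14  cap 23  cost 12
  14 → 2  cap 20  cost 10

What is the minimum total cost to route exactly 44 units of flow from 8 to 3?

shortest-cost path #1: 8→9→3 push 23 @ unit cost 17 (adds 391)
shortest-cost path #2: 8→4→12→3 push 4 @ unit cost 22 (adds 88)
shortest-cost path #3: 8→4→1→6→3 push 6 @ unit cost 29 (adds 174)
shortest-cost path #4: 8→4→0→12→3 push 10 @ unit cost 39 (adds 390)
shortest-cost path #5: 8→13→14→2→11→4→0→12→3 push 1 @ unit cost 57 (adds 57)
total cost = 1100

Minimum cost for 44 units: 1100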